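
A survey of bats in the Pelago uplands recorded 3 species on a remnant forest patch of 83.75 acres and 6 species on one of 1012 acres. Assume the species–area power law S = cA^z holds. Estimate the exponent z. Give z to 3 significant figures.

0.278

Taking logs: ln S = ln c + z ln A, so z = (ln S₂ − ln S₁)/(ln A₂ − ln A₁).
z = ln(6/3) / ln(1012/83.75) = ln(2) / ln(12.08) = 0.6931 / 2.4918 = 0.2782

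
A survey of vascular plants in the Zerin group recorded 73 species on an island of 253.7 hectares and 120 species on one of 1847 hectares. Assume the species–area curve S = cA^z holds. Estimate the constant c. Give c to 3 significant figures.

z = ln(S₂/S₁) / ln(A₂/A₁) = ln(120/73) / ln(1847/253.7) = 0.4970 / 1.9852 = 0.2504
c = S₁ / A₁^z = 73 / 253.7^0.2504 = 73 / 3.999 = 18.25

18.3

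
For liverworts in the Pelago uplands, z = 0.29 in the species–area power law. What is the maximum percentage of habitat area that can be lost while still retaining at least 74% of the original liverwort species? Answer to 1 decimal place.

64.6%

Need (A_new/A_old)^0.29 = 0.74, so A_new/A_old = 0.74^(1/0.29) = 0.74^3.448
ln(A_new/A_old) = ln 0.74 / 0.29 = -0.3011 / 0.29 = -1.0383
A_new/A_old = e^-1.0383 ≈ 0.3541
Fraction that can be lost = 1 − 0.3541 = 0.6459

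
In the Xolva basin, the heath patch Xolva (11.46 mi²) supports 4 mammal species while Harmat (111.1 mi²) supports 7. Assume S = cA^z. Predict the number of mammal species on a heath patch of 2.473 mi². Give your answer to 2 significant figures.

z = ln(7/4) / ln(111.1/11.46) = 0.5596 / 2.2716 = 0.2464
c = 4 / 11.46^0.2464 = 4 / 1.824 = 2.193
S₃ = 2.193 × 2.473^0.2464 = 2.193 × 1.25 ≈ 2.742

2.7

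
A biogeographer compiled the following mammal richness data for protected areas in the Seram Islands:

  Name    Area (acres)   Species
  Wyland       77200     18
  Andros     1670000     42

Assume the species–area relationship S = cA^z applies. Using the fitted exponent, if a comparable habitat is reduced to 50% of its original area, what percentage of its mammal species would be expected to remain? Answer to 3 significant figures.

z = ln(42/18) / ln(1670000/77200) = 0.8473 / 3.0742 = 0.2756
S_new/S_old = (A_new/A_old)^z = 0.5^0.2756 = exp(0.2756 × -0.6931) = 0.8261

82.6%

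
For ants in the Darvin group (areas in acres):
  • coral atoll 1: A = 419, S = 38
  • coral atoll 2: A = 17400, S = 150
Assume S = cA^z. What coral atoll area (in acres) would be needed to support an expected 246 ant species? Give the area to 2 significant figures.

67000 acres

z = ln(150/38) / ln(17400/419) = 1.3730 / 3.7264 = 0.3685
c = 38 / 419^0.3685 = 38 / 9.251 = 4.107
A = (246/4.107)^(1/0.3685) ⇒ ln A = ln(59.89)/0.3685 = 11.1068
A = e^11.1068 ≈ 66622 acres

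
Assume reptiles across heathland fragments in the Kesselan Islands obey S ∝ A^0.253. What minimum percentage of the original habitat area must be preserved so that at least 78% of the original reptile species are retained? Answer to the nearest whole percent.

Need (A_new/A_old)^0.253 = 0.78, so A_new/A_old = 0.78^(1/0.253) = 0.78^3.953
ln(A_new/A_old) = ln 0.78 / 0.253 = -0.2485 / 0.253 = -0.9821
A_new/A_old = e^-0.9821 ≈ 0.3745

37%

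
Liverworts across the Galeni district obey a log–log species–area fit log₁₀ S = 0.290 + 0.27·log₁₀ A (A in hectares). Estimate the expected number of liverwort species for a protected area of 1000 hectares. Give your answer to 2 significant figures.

13

S = 1.95 × 1000^0.27 = 1.95 × 6.457 ≈ 12.59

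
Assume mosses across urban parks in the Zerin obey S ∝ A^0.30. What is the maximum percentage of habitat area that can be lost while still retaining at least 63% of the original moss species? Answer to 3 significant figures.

78.6%

Need (A_new/A_old)^0.3 = 0.63, so A_new/A_old = 0.63^(1/0.3) = 0.63^3.333
ln(A_new/A_old) = ln 0.63 / 0.3 = -0.4620 / 0.3 = -1.5401
A_new/A_old = e^-1.5401 ≈ 0.2144
Fraction that can be lost = 1 − 0.2144 = 0.7856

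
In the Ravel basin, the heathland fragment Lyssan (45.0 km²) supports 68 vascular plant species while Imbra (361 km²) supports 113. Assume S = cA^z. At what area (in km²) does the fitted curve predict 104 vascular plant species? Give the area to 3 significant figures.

257 km²

z = ln(113/68) / ln(361/45) = 0.5079 / 2.0822 = 0.2439
c = 68 / 45^0.2439 = 68 / 2.531 = 26.87
A = (104/26.87)^(1/0.2439) ⇒ ln A = ln(3.87)/0.2439 = 5.5486
A = e^5.5486 ≈ 256.9 km²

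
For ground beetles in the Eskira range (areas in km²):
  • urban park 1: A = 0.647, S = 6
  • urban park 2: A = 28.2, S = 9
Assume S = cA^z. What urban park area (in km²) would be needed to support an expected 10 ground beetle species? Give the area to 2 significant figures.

75 km²

z = ln(9/6) / ln(28.2/0.647) = 0.4055 / 3.7747 = 0.1074
c = 6 / 0.647^0.1074 = 6 / 0.9543 = 6.287
A = (10/6.287)^(1/0.1074) ⇒ ln A = ln(1.591)/0.1074 = 4.3202
A = e^4.3202 ≈ 75.2 km²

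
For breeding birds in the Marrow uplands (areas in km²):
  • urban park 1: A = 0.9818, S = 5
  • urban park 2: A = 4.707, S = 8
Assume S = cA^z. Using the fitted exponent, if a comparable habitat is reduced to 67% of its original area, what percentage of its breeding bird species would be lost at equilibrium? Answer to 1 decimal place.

11.3%

z = ln(8/5) / ln(4.707/0.9818) = 0.4700 / 1.5674 = 0.2999
S_new/S_old = (A_new/A_old)^z = 0.67^0.2999 = exp(0.2999 × -0.4005) = 0.8868
Fraction lost = 1 − 0.8868 = 0.1132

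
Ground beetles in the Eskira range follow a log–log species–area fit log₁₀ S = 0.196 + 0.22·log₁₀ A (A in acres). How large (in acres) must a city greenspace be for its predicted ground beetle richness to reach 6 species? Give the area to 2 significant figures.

6 = 1.57 × A^0.22  ⇒  A^0.22 = 6/1.57 = 3.821
ln A = ln(3.821) / 0.22 = 1.3405 / 0.22 = 6.0930
A = e^6.0930 ≈ 442.7 acres

440 acres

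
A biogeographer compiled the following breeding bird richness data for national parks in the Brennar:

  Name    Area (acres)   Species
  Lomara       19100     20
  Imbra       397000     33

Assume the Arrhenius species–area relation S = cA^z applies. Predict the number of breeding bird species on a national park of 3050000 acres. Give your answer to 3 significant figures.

46.2

z = ln(33/20) / ln(397000/19100) = 0.5008 / 3.0342 = 0.1650
c = 20 / 19100^0.1650 = 20 / 5.088 = 3.931
S₃ = 3.931 × 3050000^0.1650 = 3.931 × 11.75 ≈ 46.2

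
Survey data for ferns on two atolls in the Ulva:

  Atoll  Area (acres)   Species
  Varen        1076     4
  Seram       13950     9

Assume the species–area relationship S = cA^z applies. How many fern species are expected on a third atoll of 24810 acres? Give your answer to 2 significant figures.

11

z = ln(9/4) / ln(13950/1076) = 0.8109 / 2.5622 = 0.3165
c = 4 / 1076^0.3165 = 4 / 9.111 = 0.439
S₃ = 0.439 × 24810^0.3165 = 0.439 × 24.6 ≈ 10.8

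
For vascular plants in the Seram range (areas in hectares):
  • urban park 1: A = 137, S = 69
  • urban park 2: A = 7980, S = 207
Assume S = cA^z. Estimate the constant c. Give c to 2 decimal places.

18.25

z = ln(S₂/S₁) / ln(A₂/A₁) = ln(207/69) / ln(7980/137) = 1.0986 / 4.0647 = 0.2703
c = S₁ / A₁^z = 69 / 137^0.2703 = 69 / 3.78 = 18.25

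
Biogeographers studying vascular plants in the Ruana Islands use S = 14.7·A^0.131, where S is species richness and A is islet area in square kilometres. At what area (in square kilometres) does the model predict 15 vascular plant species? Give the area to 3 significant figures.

15 = 14.7 × A^0.131  ⇒  A^0.131 = 15/14.7 = 1.02
ln A = ln(1.02) / 0.131 = 0.0202 / 0.131 = 0.1542
A = e^0.1542 ≈ 1.167 square kilometres

1.17 square kilometres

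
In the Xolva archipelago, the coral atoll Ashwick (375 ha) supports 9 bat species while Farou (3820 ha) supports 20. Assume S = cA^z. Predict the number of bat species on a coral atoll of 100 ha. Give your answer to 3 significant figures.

5.71

z = ln(20/9) / ln(3820/375) = 0.7985 / 2.3211 = 0.3440
c = 9 / 375^0.3440 = 9 / 7.683 = 1.171
S₃ = 1.171 × 100^0.3440 = 1.171 × 4.876 ≈ 5.712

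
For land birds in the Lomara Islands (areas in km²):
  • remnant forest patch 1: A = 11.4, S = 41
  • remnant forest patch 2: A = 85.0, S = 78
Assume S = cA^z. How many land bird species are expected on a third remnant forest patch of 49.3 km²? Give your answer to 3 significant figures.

65.5

z = ln(78/41) / ln(85/11.4) = 0.6431 / 2.0090 = 0.3201
c = 41 / 11.4^0.3201 = 41 / 2.179 = 18.81
S₃ = 18.81 × 49.3^0.3201 = 18.81 × 3.483 ≈ 65.52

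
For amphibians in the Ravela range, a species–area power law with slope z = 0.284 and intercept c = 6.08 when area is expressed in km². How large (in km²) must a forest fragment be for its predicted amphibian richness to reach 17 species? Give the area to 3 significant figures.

37.4 km²

17 = 6.08 × A^0.284  ⇒  A^0.284 = 17/6.08 = 2.796
ln A = ln(2.796) / 0.284 = 1.0282 / 0.284 = 3.6205
A = e^3.6205 ≈ 37.35 km²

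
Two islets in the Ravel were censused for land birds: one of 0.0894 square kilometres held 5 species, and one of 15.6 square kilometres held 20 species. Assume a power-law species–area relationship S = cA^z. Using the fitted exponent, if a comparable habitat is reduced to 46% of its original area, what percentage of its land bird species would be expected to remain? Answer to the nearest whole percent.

z = ln(20/5) / ln(15.6/0.0894) = 1.3863 / 5.1619 = 0.2686
S_new/S_old = (A_new/A_old)^z = 0.46^0.2686 = exp(0.2686 × -0.7765) = 0.8118

81%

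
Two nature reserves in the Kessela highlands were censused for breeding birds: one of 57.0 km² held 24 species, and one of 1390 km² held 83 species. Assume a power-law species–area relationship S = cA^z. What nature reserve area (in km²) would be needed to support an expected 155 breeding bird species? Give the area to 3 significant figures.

z = ln(83/24) / ln(1390/57) = 1.2408 / 3.1940 = 0.3885
c = 24 / 57^0.3885 = 24 / 4.81 = 4.99
A = (155/4.99)^(1/0.3885) ⇒ ln A = ln(31.06)/0.3885 = 8.8449
A = e^8.8449 ≈ 6939 km²

6940 km²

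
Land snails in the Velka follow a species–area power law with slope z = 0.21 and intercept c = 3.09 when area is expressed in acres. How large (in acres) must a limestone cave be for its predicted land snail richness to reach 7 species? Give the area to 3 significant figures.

7 = 3.09 × A^0.21  ⇒  A^0.21 = 7/3.09 = 2.265
ln A = ln(2.265) / 0.21 = 0.8177 / 0.21 = 3.8940
A = e^3.8940 ≈ 49.11 acres

49.1 acres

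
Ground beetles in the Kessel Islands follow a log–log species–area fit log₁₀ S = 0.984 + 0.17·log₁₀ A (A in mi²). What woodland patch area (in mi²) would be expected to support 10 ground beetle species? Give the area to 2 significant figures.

1.2 mi²

10 = 9.638 × A^0.17  ⇒  A^0.17 = 10/9.638 = 1.038
ln A = ln(1.038) / 0.17 = 0.0368 / 0.17 = 0.2167
A = e^0.2167 ≈ 1.242 mi²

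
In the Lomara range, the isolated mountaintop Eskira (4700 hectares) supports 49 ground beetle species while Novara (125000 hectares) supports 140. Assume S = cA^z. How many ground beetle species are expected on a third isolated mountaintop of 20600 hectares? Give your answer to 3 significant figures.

78.6

z = ln(140/49) / ln(125000/4700) = 1.0498 / 3.2808 = 0.3200
c = 49 / 4700^0.3200 = 49 / 14.96 = 3.275
S₃ = 3.275 × 20600^0.3200 = 3.275 × 24.01 ≈ 78.62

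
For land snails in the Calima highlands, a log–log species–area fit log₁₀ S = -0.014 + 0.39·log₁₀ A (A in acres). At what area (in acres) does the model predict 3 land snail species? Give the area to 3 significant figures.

18.2 acres

3 = 0.9683 × A^0.39  ⇒  A^0.39 = 3/0.9683 = 3.098
ln A = ln(3.098) / 0.39 = 1.1308 / 0.39 = 2.8996
A = e^2.8996 ≈ 18.17 acres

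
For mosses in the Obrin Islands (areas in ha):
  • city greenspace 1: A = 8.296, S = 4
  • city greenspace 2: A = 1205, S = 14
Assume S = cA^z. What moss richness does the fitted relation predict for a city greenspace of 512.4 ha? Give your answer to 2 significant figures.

z = ln(14/4) / ln(1205/8.296) = 1.2528 / 4.9785 = 0.2516
c = 4 / 8.296^0.2516 = 4 / 1.703 = 2.349
S₃ = 2.349 × 512.4^0.2516 = 2.349 × 4.807 ≈ 11.29

11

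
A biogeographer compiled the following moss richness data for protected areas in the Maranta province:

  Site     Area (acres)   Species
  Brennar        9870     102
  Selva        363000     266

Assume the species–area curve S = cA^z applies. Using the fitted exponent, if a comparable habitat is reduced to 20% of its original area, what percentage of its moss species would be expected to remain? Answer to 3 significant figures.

z = ln(266/102) / ln(363000/9870) = 0.9585 / 3.6049 = 0.2659
S_new/S_old = (A_new/A_old)^z = 0.2^0.2659 = exp(0.2659 × -1.6094) = 0.6519

65.2%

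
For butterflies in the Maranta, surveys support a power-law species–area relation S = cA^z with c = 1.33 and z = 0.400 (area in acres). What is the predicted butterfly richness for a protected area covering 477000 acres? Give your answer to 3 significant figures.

248

S = 1.33 × 477000^0.4
ln S = ln 1.33 + 0.4 × ln 477000 = 0.2852 + 0.4 × 13.0753 = 5.5153
S = e^5.5153 ≈ 248.5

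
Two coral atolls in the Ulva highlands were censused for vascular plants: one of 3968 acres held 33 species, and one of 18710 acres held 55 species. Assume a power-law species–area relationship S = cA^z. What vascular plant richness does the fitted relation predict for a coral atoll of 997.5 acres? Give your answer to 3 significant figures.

20.9

z = ln(55/33) / ln(18710/3968) = 0.5108 / 1.5508 = 0.3294
c = 33 / 3968^0.3294 = 33 / 15.32 = 2.154
S₃ = 2.154 × 997.5^0.3294 = 2.154 × 9.724 ≈ 20.94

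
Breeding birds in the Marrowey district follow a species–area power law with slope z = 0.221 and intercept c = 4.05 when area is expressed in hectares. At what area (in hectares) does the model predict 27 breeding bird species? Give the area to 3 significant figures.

5350 hectares

27 = 4.05 × A^0.221  ⇒  A^0.221 = 27/4.05 = 6.667
ln A = ln(6.667) / 0.221 = 1.8971 / 0.221 = 8.5843
A = e^8.5843 ≈ 5347 hectares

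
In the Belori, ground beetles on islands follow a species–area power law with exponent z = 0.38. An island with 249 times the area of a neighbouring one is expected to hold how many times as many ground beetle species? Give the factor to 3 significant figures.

8.14

S₂/S₁ = (A₂/A₁)^z = 249^0.38
ln(S₂/S₁) = 0.38 × ln 249 = 0.38 × 5.5175 = 2.0966
S₂/S₁ = e^2.0966 ≈ 8.139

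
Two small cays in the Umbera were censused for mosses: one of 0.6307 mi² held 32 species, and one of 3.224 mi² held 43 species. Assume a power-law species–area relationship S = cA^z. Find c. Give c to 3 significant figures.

34.8

z = ln(S₂/S₁) / ln(A₂/A₁) = ln(43/32) / ln(3.224/0.6307) = 0.2955 / 1.6315 = 0.1811
c = S₁ / A₁^z = 32 / 0.6307^0.1811 = 32 / 0.9199 = 34.79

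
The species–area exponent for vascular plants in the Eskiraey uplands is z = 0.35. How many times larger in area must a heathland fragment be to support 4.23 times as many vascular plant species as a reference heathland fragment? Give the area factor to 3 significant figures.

61.6

(A₂/A₁)^0.35 = 4.23, so A₂/A₁ = 4.23^(1/0.35) = 4.23^2.857
ln(A₂/A₁) = ln 4.23 / 0.35 = 1.4422 / 0.35 = 4.1206
A₂/A₁ = e^4.1206 ≈ 61.59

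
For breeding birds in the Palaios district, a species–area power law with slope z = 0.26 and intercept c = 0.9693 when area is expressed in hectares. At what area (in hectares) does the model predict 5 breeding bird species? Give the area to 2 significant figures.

5 = 0.9693 × A^0.26  ⇒  A^0.26 = 5/0.9693 = 5.158
ln A = ln(5.158) / 0.26 = 1.6406 / 0.26 = 6.3101
A = e^6.3101 ≈ 550.1 hectares

550 hectares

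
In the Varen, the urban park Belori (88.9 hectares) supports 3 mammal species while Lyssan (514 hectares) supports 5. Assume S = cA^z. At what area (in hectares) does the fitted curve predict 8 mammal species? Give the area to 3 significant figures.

2580 hectares

z = ln(5/3) / ln(514/88.9) = 0.5108 / 1.7547 = 0.2911
c = 3 / 88.9^0.2911 = 3 / 3.693 = 0.8124
A = (8/0.8124)^(1/0.2911) ⇒ ln A = ln(9.848)/0.2911 = 7.8567
A = e^7.8567 ≈ 2583 hectares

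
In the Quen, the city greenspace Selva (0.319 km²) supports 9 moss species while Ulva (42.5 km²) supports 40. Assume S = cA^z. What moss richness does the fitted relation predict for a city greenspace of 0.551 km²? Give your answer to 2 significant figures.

z = ln(40/9) / ln(42.5/0.319) = 1.4917 / 4.8921 = 0.3049
c = 9 / 0.319^0.3049 = 9 / 0.7058 = 12.75
S₃ = 12.75 × 0.551^0.3049 = 12.75 × 0.8338 ≈ 10.63

11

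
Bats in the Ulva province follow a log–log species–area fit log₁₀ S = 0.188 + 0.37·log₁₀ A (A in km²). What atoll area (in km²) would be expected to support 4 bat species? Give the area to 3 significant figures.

13.2 km²

4 = 1.542 × A^0.37  ⇒  A^0.37 = 4/1.542 = 2.595
ln A = ln(2.595) / 0.37 = 0.9534 / 0.37 = 2.5768
A = e^2.5768 ≈ 13.15 km²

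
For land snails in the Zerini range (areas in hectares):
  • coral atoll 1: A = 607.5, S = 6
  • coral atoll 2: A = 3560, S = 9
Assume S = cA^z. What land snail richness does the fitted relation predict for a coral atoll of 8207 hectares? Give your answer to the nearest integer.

11

z = ln(9/6) / ln(3560/607.5) = 0.4055 / 1.7682 = 0.2293
c = 6 / 607.5^0.2293 = 6 / 4.348 = 1.38
S₃ = 1.38 × 8207^0.2293 = 1.38 × 7.899 ≈ 10.9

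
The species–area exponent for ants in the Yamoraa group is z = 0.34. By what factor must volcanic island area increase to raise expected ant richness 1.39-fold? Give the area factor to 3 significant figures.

(A₂/A₁)^0.34 = 1.39, so A₂/A₁ = 1.39^(1/0.34) = 1.39^2.941
ln(A₂/A₁) = ln 1.39 / 0.34 = 0.3293 / 0.34 = 0.9685
A₂/A₁ = e^0.9685 ≈ 2.634

2.63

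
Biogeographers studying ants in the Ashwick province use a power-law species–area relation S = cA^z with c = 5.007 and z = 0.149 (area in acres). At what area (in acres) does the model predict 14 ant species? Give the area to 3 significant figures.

14 = 5.007 × A^0.149  ⇒  A^0.149 = 14/5.007 = 2.796
ln A = ln(2.796) / 0.149 = 1.0282 / 0.149 = 6.9008
A = e^6.9008 ≈ 993.1 acres

993 acres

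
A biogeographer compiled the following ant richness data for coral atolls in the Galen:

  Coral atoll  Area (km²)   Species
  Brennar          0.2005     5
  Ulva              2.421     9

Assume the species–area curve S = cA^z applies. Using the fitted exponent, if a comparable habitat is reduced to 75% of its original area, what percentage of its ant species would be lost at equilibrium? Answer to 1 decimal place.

z = ln(9/5) / ln(2.421/0.2005) = 0.5878 / 2.4911 = 0.2360
S_new/S_old = (A_new/A_old)^z = 0.75^0.2360 = exp(0.2360 × -0.2877) = 0.9344
Fraction lost = 1 − 0.9344 = 0.06563

6.6%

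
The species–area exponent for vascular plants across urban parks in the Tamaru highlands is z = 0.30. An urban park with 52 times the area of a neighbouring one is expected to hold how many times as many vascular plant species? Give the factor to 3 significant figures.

3.27

S₂/S₁ = (A₂/A₁)^z = 52^0.3
ln(S₂/S₁) = 0.3 × ln 52 = 0.3 × 3.9512 = 1.1854
S₂/S₁ = e^1.1854 ≈ 3.272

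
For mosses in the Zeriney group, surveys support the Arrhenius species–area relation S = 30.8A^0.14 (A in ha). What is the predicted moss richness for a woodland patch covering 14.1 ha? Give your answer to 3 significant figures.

44.6

S = 30.8 × 14.1^0.14
ln S = ln 30.8 + 0.14 × ln 14.1 = 3.4275 + 0.14 × 2.6462 = 3.7980
S = e^3.7980 ≈ 44.61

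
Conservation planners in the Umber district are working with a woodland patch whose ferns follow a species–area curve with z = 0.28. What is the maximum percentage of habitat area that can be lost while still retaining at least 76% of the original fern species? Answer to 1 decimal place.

62.5%

Need (A_new/A_old)^0.28 = 0.76, so A_new/A_old = 0.76^(1/0.28) = 0.76^3.571
ln(A_new/A_old) = ln 0.76 / 0.28 = -0.2744 / 0.28 = -0.9801
A_new/A_old = e^-0.9801 ≈ 0.3753
Fraction that can be lost = 1 − 0.3753 = 0.6247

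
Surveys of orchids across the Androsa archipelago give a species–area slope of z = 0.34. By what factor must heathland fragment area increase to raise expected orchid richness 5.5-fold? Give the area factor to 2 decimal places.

150.50

(A₂/A₁)^0.34 = 5.5, so A₂/A₁ = 5.5^(1/0.34) = 5.5^2.941
ln(A₂/A₁) = ln 5.5 / 0.34 = 1.7047 / 0.34 = 5.0140
A₂/A₁ = e^5.0140 ≈ 150.5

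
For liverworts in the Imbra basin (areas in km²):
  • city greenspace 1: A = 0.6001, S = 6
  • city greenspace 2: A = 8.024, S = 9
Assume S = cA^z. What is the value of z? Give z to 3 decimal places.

Taking logs: ln S = ln c + z ln A, so z = (ln S₂ − ln S₁)/(ln A₂ − ln A₁).
z = ln(9/6) / ln(8.024/0.6001) = ln(1.5) / ln(13.37) = 0.4055 / 2.5931 = 0.1564

0.156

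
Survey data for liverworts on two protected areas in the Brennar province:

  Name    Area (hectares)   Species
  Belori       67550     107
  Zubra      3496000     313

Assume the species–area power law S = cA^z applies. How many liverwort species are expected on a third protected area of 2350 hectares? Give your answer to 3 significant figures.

42.9

z = ln(313/107) / ln(3496000/67550) = 1.0734 / 3.9465 = 0.2720
c = 107 / 67550^0.2720 = 107 / 20.59 = 5.198
S₃ = 5.198 × 2350^0.2720 = 5.198 × 8.258 ≈ 42.92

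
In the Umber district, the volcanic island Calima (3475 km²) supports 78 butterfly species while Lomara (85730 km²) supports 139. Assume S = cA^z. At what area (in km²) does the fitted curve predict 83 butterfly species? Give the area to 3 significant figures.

4910 km²

z = ln(139/78) / ln(85730/3475) = 0.5778 / 3.2056 = 0.1802
c = 78 / 3475^0.1802 = 78 / 4.347 = 17.94
A = (83/17.94)^(1/0.1802) ⇒ ln A = ln(4.626)/0.1802 = 8.4981
A = e^8.4981 ≈ 4905 km²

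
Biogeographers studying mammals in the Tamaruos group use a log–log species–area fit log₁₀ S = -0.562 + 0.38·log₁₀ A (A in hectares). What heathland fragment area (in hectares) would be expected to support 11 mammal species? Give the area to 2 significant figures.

11 = 0.2742 × A^0.38  ⇒  A^0.38 = 11/0.2742 = 40.12
ln A = ln(40.12) / 0.38 = 3.6919 / 0.38 = 9.7157
A = e^9.7157 ≈ 16575 hectares

17000 hectares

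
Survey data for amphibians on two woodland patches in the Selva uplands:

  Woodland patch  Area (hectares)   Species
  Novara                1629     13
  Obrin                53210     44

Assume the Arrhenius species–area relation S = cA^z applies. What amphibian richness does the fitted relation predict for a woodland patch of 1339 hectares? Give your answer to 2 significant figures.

12

z = ln(44/13) / ln(53210/1629) = 1.2192 / 3.4863 = 0.3497
c = 13 / 1629^0.3497 = 13 / 13.28 = 0.9787
S₃ = 0.9787 × 1339^0.3497 = 0.9787 × 12.4 ≈ 12.14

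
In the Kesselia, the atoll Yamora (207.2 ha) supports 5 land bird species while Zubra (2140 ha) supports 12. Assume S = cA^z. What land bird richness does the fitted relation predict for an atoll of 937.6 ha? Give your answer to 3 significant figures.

8.81

z = ln(12/5) / ln(2140/207.2) = 0.8755 / 2.3349 = 0.3750
c = 5 / 207.2^0.3750 = 5 / 7.388 = 0.6768
S₃ = 0.6768 × 937.6^0.3750 = 0.6768 × 13.01 ≈ 8.806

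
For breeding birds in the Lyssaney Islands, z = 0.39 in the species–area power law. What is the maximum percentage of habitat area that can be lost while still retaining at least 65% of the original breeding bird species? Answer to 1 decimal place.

Need (A_new/A_old)^0.39 = 0.65, so A_new/A_old = 0.65^(1/0.39) = 0.65^2.564
ln(A_new/A_old) = ln 0.65 / 0.39 = -0.4308 / 0.39 = -1.1046
A_new/A_old = e^-1.1046 ≈ 0.3314
Fraction that can be lost = 1 − 0.3314 = 0.6686

66.9%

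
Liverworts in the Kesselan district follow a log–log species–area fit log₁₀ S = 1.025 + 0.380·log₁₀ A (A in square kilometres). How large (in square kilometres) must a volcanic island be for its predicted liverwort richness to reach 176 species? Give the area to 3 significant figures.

1630 square kilometres

176 = 10.59 × A^0.38  ⇒  A^0.38 = 176/10.59 = 16.62
ln A = ln(16.62) / 0.38 = 2.8103 / 0.38 = 7.3956
A = e^7.3956 ≈ 1629 square kilometres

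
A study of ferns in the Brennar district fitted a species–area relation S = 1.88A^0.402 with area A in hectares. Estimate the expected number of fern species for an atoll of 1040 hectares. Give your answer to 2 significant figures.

S = 1.88 × 1040^0.402 = 1.88 × 16.32 ≈ 30.69

31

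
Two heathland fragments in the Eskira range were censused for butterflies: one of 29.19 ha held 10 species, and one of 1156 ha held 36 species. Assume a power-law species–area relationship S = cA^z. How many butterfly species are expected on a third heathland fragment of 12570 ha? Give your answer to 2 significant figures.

83

z = ln(36/10) / ln(1156/29.19) = 1.2809 / 3.6789 = 0.3482
c = 10 / 29.19^0.3482 = 10 / 3.237 = 3.089
S₃ = 3.089 × 12570^0.3482 = 3.089 × 26.75 ≈ 82.63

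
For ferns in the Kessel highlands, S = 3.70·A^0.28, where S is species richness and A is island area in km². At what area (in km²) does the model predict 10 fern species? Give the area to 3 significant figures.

34.8 km²

10 = 3.7 × A^0.28  ⇒  A^0.28 = 10/3.7 = 2.703
ln A = ln(2.703) / 0.28 = 0.9943 / 0.28 = 3.5509
A = e^3.5509 ≈ 34.84 km²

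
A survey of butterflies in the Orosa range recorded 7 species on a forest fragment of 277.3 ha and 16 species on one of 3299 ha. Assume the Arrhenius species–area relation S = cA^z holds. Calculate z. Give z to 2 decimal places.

Taking logs: ln S = ln c + z ln A, so z = (ln S₂ − ln S₁)/(ln A₂ − ln A₁).
z = ln(16/7) / ln(3299/277.3) = ln(2.286) / ln(11.9) = 0.8267 / 2.4763 = 0.3338

0.33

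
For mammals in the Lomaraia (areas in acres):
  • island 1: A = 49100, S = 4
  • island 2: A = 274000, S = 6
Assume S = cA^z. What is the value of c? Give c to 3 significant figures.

z = ln(S₂/S₁) / ln(A₂/A₁) = ln(6/4) / ln(274000/49100) = 0.4055 / 1.7193 = 0.2358
c = S₁ / A₁^z = 4 / 49100^0.2358 = 4 / 12.77 = 0.3131

0.313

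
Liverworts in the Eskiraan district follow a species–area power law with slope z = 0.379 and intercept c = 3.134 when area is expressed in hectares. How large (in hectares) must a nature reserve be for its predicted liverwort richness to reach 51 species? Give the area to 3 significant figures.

1570 hectares

51 = 3.134 × A^0.379  ⇒  A^0.379 = 51/3.134 = 16.27
ln A = ln(16.27) / 0.379 = 2.7895 / 0.379 = 7.3602
A = e^7.3602 ≈ 1572 hectares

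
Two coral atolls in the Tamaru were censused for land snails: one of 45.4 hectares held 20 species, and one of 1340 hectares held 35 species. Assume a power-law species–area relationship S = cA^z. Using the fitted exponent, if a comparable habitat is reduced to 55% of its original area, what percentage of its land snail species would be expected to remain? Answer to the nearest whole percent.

z = ln(35/20) / ln(1340/45.4) = 0.5596 / 3.3849 = 0.1653
S_new/S_old = (A_new/A_old)^z = 0.55^0.1653 = exp(0.1653 × -0.5978) = 0.9059

91%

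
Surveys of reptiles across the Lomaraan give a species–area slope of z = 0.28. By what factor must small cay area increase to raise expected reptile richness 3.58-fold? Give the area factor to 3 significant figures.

(A₂/A₁)^0.28 = 3.58, so A₂/A₁ = 3.58^(1/0.28) = 3.58^3.571
ln(A₂/A₁) = ln 3.58 / 0.28 = 1.2754 / 0.28 = 4.5549
A₂/A₁ = e^4.5549 ≈ 95.09

95.1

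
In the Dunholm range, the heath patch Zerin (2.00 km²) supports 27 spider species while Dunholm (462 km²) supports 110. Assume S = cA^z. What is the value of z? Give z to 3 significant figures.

0.258

Taking logs: ln S = ln c + z ln A, so z = (ln S₂ − ln S₁)/(ln A₂ − ln A₁).
z = ln(110/27) / ln(462/2) = ln(4.074) / ln(231) = 1.4046 / 5.4424 = 0.2581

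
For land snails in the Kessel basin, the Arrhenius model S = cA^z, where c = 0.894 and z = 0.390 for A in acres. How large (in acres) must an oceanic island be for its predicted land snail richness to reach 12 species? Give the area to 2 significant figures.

780 acres

12 = 0.894 × A^0.39  ⇒  A^0.39 = 12/0.894 = 13.42
ln A = ln(13.42) / 0.39 = 2.5970 / 0.39 = 6.6589
A = e^6.6589 ≈ 779.7 acres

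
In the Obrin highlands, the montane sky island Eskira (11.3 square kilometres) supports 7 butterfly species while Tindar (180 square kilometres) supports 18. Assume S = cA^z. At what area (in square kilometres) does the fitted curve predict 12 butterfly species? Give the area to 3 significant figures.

54.8 square kilometres

z = ln(18/7) / ln(180/11.3) = 0.9445 / 2.7682 = 0.3412
c = 7 / 11.3^0.3412 = 7 / 2.287 = 3.061
A = (12/3.061)^(1/0.3412) ⇒ ln A = ln(3.921)/0.3412 = 4.0046
A = e^4.0046 ≈ 54.85 square kilometres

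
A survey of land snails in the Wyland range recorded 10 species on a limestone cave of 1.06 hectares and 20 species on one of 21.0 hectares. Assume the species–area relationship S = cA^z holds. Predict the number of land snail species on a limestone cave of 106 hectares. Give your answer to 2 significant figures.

29

z = ln(20/10) / ln(21/1.06) = 0.6931 / 2.9863 = 0.2321
c = 10 / 1.06^0.2321 = 10 / 1.014 = 9.866
S₃ = 9.866 × 106^0.2321 = 9.866 × 2.952 ≈ 29.12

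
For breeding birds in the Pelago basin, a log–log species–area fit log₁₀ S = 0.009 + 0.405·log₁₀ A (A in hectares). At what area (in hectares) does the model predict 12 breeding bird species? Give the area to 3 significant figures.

439 hectares

12 = 1.021 × A^0.405  ⇒  A^0.405 = 12/1.021 = 11.75
ln A = ln(11.75) / 0.405 = 2.4642 / 0.405 = 6.0844
A = e^6.0844 ≈ 439 hectares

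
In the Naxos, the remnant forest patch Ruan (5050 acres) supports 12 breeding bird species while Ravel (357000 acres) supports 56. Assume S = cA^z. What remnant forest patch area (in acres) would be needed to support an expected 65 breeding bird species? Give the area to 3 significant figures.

539000 acres

z = ln(56/12) / ln(357000/5050) = 1.5404 / 4.2583 = 0.3617
c = 12 / 5050^0.3617 = 12 / 21.86 = 0.5489
A = (65/0.5489)^(1/0.3617) ⇒ ln A = ln(118.4)/0.3617 = 13.1975
A = e^13.1975 ≈ 539005 acres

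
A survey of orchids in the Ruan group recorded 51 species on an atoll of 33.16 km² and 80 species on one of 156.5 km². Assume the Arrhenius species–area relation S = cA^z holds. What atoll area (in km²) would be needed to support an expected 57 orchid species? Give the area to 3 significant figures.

48.7 km²

z = ln(80/51) / ln(156.5/33.16) = 0.4502 / 1.5517 = 0.2901
c = 51 / 33.16^0.2901 = 51 / 2.762 = 18.47
A = (57/18.47)^(1/0.2901) ⇒ ln A = ln(3.087)/0.2901 = 3.8847
A = e^3.8847 ≈ 48.65 km²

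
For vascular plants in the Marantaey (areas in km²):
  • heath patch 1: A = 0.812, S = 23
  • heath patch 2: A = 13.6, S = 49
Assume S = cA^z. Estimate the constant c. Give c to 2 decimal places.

24.32

z = ln(S₂/S₁) / ln(A₂/A₁) = ln(49/23) / ln(13.6/0.812) = 0.7563 / 2.8183 = 0.2684
c = S₁ / A₁^z = 23 / 0.812^0.2684 = 23 / 0.9456 = 24.32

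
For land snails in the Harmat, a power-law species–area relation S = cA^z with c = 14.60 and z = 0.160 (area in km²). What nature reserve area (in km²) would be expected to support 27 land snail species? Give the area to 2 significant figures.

47 km²

27 = 14.6 × A^0.16  ⇒  A^0.16 = 27/14.6 = 1.849
ln A = ln(1.849) / 0.16 = 0.6148 / 0.16 = 3.8426
A = e^3.8426 ≈ 46.65 km²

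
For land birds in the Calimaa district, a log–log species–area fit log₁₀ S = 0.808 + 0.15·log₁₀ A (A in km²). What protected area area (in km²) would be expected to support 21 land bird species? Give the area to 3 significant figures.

21 = 6.427 × A^0.15  ⇒  A^0.15 = 21/6.427 = 3.268
ln A = ln(3.268) / 0.15 = 1.1840 / 0.15 = 7.8936
A = e^7.8936 ≈ 2680 km²

2680 km²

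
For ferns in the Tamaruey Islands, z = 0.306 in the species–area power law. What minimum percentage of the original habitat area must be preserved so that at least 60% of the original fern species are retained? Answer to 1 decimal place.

Need (A_new/A_old)^0.306 = 0.6, so A_new/A_old = 0.6^(1/0.306) = 0.6^3.268
ln(A_new/A_old) = ln 0.6 / 0.306 = -0.5108 / 0.306 = -1.6694
A_new/A_old = e^-1.6694 ≈ 0.1884

18.8%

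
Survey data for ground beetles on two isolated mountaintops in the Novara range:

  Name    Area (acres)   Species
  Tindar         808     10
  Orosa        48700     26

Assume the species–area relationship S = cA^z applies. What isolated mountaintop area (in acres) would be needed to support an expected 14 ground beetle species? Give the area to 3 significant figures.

z = ln(26/10) / ln(48700/808) = 0.9555 / 4.0989 = 0.2331
c = 10 / 808^0.2331 = 10 / 4.762 = 2.1
A = (14/2.1)^(1/0.2331) ⇒ ln A = ln(6.666)/0.2331 = 8.1379
A = e^8.1379 ≈ 3422 acres

3420 acres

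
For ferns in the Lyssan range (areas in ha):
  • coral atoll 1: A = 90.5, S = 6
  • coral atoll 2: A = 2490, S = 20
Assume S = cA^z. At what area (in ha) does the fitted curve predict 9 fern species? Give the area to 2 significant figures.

280 ha

z = ln(20/6) / ln(2490/90.5) = 1.2040 / 3.3147 = 0.3632
c = 6 / 90.5^0.3632 = 6 / 5.137 = 1.168
A = (9/1.168)^(1/0.3632) ⇒ ln A = ln(7.705)/0.3632 = 5.6216
A = e^5.6216 ≈ 276.3 ha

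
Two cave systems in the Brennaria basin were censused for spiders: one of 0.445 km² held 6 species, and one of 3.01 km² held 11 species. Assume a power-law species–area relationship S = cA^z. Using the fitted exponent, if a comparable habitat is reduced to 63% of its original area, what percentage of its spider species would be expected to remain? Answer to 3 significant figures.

z = ln(11/6) / ln(3.01/0.445) = 0.6061 / 1.9116 = 0.3171
S_new/S_old = (A_new/A_old)^z = 0.63^0.3171 = exp(0.3171 × -0.4620) = 0.8637

86.4%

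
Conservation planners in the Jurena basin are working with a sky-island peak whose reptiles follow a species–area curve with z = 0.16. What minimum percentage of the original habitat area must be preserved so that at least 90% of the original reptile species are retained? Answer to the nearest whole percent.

52%

Need (A_new/A_old)^0.16 = 0.9, so A_new/A_old = 0.9^(1/0.16) = 0.9^6.25
ln(A_new/A_old) = ln 0.9 / 0.16 = -0.1054 / 0.16 = -0.6585
A_new/A_old = e^-0.6585 ≈ 0.5176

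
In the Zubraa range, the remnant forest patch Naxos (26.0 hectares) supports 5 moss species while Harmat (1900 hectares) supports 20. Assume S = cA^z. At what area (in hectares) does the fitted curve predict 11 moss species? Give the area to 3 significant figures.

299 hectares

z = ln(20/5) / ln(1900/26) = 1.3863 / 4.2915 = 0.3230
c = 5 / 26^0.3230 = 5 / 2.865 = 1.745
A = (11/1.745)^(1/0.3230) ⇒ ln A = ln(6.302)/0.3230 = 5.6989
A = e^5.6989 ≈ 298.5 hectares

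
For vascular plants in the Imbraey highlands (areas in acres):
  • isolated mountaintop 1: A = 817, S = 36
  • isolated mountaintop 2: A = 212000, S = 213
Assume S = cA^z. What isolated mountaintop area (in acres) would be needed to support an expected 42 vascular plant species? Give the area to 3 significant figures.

1320 acres

z = ln(213/36) / ln(212000/817) = 1.7778 / 5.5587 = 0.3198
c = 36 / 817^0.3198 = 36 / 8.538 = 4.216
A = (42/4.216)^(1/0.3198) ⇒ ln A = ln(9.962)/0.3198 = 7.1876
A = e^7.1876 ≈ 1323 acres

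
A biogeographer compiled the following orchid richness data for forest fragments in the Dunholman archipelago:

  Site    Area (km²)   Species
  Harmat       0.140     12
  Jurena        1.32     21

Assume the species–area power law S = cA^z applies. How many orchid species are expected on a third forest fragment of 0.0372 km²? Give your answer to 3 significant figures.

z = ln(21/12) / ln(1.32/0.14) = 0.5596 / 2.2437 = 0.2494
c = 12 / 0.14^0.2494 = 12 / 0.6124 = 19.6
S₃ = 19.6 × 0.0372^0.2494 = 19.6 × 0.44 ≈ 8.622

8.62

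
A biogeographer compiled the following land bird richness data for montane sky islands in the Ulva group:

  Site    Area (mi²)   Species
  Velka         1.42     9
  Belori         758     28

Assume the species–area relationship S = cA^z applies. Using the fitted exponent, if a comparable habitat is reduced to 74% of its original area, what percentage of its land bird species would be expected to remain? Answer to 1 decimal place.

94.7%

z = ln(28/9) / ln(758/1.42) = 1.1350 / 6.2800 = 0.1807
S_new/S_old = (A_new/A_old)^z = 0.74^0.1807 = exp(0.1807 × -0.3011) = 0.947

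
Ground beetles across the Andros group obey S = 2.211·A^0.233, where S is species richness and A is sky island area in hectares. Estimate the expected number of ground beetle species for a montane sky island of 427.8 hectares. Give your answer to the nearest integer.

9

S = 2.211 × 427.8^0.233 = 2.211 × 4.103 ≈ 9.071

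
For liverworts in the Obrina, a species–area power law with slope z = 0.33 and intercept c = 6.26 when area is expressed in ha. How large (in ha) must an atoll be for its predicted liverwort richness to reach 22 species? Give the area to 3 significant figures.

22 = 6.26 × A^0.33  ⇒  A^0.33 = 22/6.26 = 3.514
ln A = ln(3.514) / 0.33 = 1.2569 / 0.33 = 3.8087
A = e^3.8087 ≈ 45.09 ha

45.1 ha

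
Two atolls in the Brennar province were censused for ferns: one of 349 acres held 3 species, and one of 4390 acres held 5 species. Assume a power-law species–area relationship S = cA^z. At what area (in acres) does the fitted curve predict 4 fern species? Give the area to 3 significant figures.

z = ln(5/3) / ln(4390/349) = 0.5108 / 2.5320 = 0.2017
c = 3 / 349^0.2017 = 3 / 3.258 = 0.9207
A = (4/0.9207)^(1/0.2017) ⇒ ln A = ln(4.345)/0.2017 = 7.2810
A = e^7.2810 ≈ 1452 acres

1450 acres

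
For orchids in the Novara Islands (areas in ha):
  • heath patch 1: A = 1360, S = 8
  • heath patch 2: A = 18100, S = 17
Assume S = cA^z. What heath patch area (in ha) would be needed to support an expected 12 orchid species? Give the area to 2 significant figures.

z = ln(17/8) / ln(18100/1360) = 0.7538 / 2.5884 = 0.2912
c = 8 / 1360^0.2912 = 8 / 8.175 = 0.9785
A = (12/0.9785)^(1/0.2912) ⇒ ln A = ln(12.26)/0.2912 = 8.6076
A = e^8.6076 ≈ 5473 ha

5500 ha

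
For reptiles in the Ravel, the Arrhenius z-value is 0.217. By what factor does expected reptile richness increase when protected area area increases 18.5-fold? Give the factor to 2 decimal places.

S₂/S₁ = (A₂/A₁)^z = 18.5^0.217
ln(S₂/S₁) = 0.217 × ln 18.5 = 0.217 × 2.9178 = 0.6332
S₂/S₁ = e^0.6332 ≈ 1.884

1.88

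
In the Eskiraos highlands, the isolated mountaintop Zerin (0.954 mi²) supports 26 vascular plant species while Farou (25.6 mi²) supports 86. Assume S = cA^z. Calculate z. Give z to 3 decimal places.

Taking logs: ln S = ln c + z ln A, so z = (ln S₂ − ln S₁)/(ln A₂ − ln A₁).
z = ln(86/26) / ln(25.6/0.954) = ln(3.308) / ln(26.83) = 1.1963 / 3.2897 = 0.3636

0.364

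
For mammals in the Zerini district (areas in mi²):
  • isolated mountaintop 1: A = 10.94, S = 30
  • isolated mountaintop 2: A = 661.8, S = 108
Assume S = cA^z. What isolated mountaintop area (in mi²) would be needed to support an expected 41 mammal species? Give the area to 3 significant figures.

29.8 mi²

z = ln(108/30) / ln(661.8/10.94) = 1.2809 / 4.1025 = 0.3122
c = 30 / 10.94^0.3122 = 30 / 2.111 = 14.21
A = (41/14.21)^(1/0.3122) ⇒ ln A = ln(2.885)/0.3122 = 3.3929
A = e^3.3929 ≈ 29.75 mi²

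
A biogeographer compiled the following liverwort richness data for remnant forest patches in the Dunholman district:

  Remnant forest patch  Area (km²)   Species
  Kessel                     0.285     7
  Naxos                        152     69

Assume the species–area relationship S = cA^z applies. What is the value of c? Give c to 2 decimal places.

z = ln(S₂/S₁) / ln(A₂/A₁) = ln(69/7) / ln(152/0.285) = 2.2882 / 6.2791 = 0.3644
c = S₁ / A₁^z = 7 / 0.285^0.3644 = 7 / 0.6329 = 11.06

11.06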